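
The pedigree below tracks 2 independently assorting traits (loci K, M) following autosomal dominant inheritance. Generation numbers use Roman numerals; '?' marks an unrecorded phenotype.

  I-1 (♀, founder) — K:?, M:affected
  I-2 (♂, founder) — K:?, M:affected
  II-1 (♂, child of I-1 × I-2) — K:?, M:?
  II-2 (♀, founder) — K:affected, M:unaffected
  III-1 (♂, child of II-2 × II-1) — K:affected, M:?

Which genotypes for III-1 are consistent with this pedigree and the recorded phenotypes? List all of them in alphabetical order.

K/I-1 ? ·: kk|Kk|KK
K/I-2 ? ·: kk|Kk|KK
K/II-1 ? I-1×I-2: kk|Kk|KK
K/II-2 aff ·: Kk|KK
K/III-1 aff II-2×II-1: Kk|KK
⇒ K over [I-1,I-2,II-1,II-2,III-1]: 48 consistent
M/I-1 aff ·: Mm|MM
M/I-2 aff ·: Mm|MM
M/II-1 ? I-1×I-2: mm|Mm|MM
M/II-2 un ·: mm
M/III-1 ? II-2×II-1: mm|Mm
⇒ M over [I-1,I-2,II-1,II-2,III-1]: 11 consistent

III-1 ∈ {KK Mm, KK mm, Kk Mm, Kk mm}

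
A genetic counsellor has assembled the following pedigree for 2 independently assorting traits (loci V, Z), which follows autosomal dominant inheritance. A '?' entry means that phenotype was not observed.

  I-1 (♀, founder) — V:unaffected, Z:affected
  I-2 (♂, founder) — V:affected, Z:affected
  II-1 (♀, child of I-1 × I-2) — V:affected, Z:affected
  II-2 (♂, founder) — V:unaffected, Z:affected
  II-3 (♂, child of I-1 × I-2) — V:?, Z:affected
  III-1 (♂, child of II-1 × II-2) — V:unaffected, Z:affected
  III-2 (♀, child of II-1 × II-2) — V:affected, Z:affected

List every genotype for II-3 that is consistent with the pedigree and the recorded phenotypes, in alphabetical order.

V/I-1 un ·: vv
V/I-2 aff ·: Vv|VV
V/II-1 aff I-1×I-2: Vv
V/II-2 un ·: vv
V/II-3 ? I-1×I-2: vv|Vv
V/III-1 un II-1×II-2: vv
V/III-2 aff II-1×II-2: Vv
⇒ V over [I-1,I-2,II-1,II-2,II-3,III-1,III-2]: 3 consistent
Z/I-1 aff ·: Zz|ZZ
Z/I-2 aff ·: Zz|ZZ
Z/II-1 aff I-1×I-2: Zz|ZZ
Z/II-2 aff ·: Zz|ZZ
Z/II-3 aff I-1×I-2: Zz|ZZ
Z/III-1 aff II-1×II-2: Zz|ZZ
Z/III-2 aff II-1×II-2: Zz|ZZ
⇒ Z over [I-1,I-2,II-1,II-2,II-3,III-1,III-2]: 83 consistent

II-3 ∈ {Vv ZZ, Vv Zz, vv ZZ, vv Zz}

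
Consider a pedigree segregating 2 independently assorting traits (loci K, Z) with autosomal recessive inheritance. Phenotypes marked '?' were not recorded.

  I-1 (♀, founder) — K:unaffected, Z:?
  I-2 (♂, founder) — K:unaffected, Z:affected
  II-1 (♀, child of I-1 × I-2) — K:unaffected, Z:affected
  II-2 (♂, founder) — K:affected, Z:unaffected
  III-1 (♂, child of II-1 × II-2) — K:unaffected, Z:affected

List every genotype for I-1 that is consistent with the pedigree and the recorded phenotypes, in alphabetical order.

I-1 ∈ {KK Zz, KK zz, Kk Zz, Kk zz}

K/I-1 un ·: KK|Kk
K/I-2 un ·: KK|Kk
K/II-1 un I-1×I-2: KK|Kk
K/II-2 aff ·: kk
K/III-1 un II-1×II-2: Kk
⇒ K over [I-1,I-2,II-1,II-2,III-1]: 7 consistent
Z/I-1 ? ·: Zz|zz
Z/I-2 aff ·: zz
Z/II-1 aff I-1×I-2: zz
Z/II-2 un ·: Zz
Z/III-1 aff II-1×II-2: zz
⇒ Z over [I-1,I-2,II-1,II-2,III-1]: 2 consistent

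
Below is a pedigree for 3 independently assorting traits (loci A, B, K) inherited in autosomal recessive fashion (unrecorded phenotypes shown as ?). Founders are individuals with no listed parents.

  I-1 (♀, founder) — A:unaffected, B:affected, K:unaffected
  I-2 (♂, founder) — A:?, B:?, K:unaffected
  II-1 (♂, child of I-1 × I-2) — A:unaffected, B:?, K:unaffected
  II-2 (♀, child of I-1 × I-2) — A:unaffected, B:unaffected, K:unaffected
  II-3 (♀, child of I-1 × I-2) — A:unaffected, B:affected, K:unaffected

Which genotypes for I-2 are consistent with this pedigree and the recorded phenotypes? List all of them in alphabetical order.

A/I-1 un ·: AA|Aa
A/I-2 ? ·: AA|Aa|aa
A/II-1 un I-1×I-2: AA|Aa
A/II-2 un I-1×I-2: AA|Aa
A/II-3 un I-1×I-2: AA|Aa
⇒ A over [I-1,I-2,II-1,II-2,II-3]: 27 consistent
B/I-1 aff ·: bb
B/I-2 ? ·: Bb
B/II-1 ? I-1×I-2: Bb|bb
B/II-2 un I-1×I-2: Bb
B/II-3 aff I-1×I-2: bb
⇒ B over [I-1,I-2,II-1,II-2,II-3]: 2 consistent
K/I-1 un ·: KK|Kk
K/I-2 un ·: KK|Kk
K/II-1 un I-1×I-2: KK|Kk
K/II-2 un I-1×I-2: KK|Kk
K/II-3 un I-1×I-2: KK|Kk
⇒ K over [I-1,I-2,II-1,II-2,II-3]: 25 consistent

I-2 ∈ {AA Bb KK, AA Bb Kk, Aa Bb KK, Aa Bb Kk, aa Bb KK, aa Bb Kk}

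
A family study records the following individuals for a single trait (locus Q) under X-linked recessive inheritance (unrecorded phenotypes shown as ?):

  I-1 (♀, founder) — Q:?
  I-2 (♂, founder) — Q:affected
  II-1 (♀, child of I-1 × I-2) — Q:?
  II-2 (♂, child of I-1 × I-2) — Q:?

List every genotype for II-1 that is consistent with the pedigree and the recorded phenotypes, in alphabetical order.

II-1 ∈ {X^QX^q, X^qX^q}

Q/I-1 ? ·: X^QX^Q|X^QX^q|X^qX^q
Q/I-2 aff ·: X^qY
Q/II-1 ? I-1×I-2: X^QX^q|X^qX^q
Q/II-2 ? I-1×I-2: X^QY|X^qY
⇒ Q over [I-1,I-2,II-1,II-2]: 6 consistent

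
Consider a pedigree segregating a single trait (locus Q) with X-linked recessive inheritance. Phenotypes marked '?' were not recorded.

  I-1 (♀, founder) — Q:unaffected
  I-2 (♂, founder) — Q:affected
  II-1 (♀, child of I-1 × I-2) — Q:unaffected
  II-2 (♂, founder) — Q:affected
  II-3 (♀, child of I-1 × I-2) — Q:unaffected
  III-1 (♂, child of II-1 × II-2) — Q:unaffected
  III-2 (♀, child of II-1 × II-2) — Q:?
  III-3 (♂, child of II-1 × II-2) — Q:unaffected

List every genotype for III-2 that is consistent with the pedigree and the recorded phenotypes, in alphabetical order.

Q/I-1 un ·: X^QX^Q|X^QX^q
Q/I-2 aff ·: X^qY
Q/II-1 un I-1×I-2: X^QX^q
Q/II-2 aff ·: X^qY
Q/II-3 un I-1×I-2: X^QX^q
Q/III-1 un II-1×II-2: X^QY
Q/III-2 ? II-1×II-2: X^QX^q|X^qX^q
Q/III-3 un II-1×II-2: X^QY
⇒ Q over [I-1,I-2,II-1,II-2,II-3,III-1,III-2,III-3]: 4 consistent

III-2 ∈ {X^QX^q, X^qX^q}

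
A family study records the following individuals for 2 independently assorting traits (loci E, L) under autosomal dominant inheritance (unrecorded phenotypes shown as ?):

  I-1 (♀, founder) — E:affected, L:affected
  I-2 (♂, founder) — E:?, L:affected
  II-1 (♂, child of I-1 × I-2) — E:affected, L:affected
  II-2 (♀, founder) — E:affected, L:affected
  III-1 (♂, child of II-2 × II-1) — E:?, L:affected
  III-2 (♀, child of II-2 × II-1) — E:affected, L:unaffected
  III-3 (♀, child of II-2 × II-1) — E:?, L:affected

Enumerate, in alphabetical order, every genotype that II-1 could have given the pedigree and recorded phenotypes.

E/I-1 aff ·: Ee|EE
E/I-2 ? ·: ee|Ee|EE
E/II-1 aff I-1×I-2: Ee|EE
E/II-2 aff ·: Ee|EE
E/III-1 ? II-2×II-1: ee|Ee|EE
E/III-2 aff II-2×II-1: Ee|EE
E/III-3 ? II-2×II-1: ee|Ee|EE
⇒ E over [I-1,I-2,II-1,II-2,III-1,III-2,III-3]: 166 consistent
L/I-1 aff ·: Ll|LL
L/I-2 aff ·: Ll|LL
L/II-1 aff I-1×I-2: Ll
L/II-2 aff ·: Ll
L/III-1 aff II-2×II-1: Ll|LL
L/III-2 un II-2×II-1: ll
L/III-3 aff II-2×II-1: Ll|LL
⇒ L over [I-1,I-2,II-1,II-2,III-1,III-2,III-3]: 12 consistent

II-1 ∈ {EE Ll, Ee Ll}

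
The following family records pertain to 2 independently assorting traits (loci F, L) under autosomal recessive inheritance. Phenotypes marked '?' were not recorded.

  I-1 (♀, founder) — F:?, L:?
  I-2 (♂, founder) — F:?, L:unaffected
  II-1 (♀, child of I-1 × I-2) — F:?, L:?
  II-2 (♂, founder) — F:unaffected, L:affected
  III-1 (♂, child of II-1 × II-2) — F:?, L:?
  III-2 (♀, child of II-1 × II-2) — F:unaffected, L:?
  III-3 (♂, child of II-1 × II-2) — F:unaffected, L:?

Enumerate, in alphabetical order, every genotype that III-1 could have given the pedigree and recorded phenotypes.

F/I-1 ? ·: FF|Ff|ff
F/I-2 ? ·: FF|Ff|ff
F/II-1 ? I-1×I-2: FF|Ff|ff
F/II-2 un ·: FF|Ff
F/III-1 ? II-1×II-2: FF|Ff|ff
F/III-2 un II-1×II-2: FF|Ff
F/III-3 un II-1×II-2: FF|Ff
⇒ F over [I-1,I-2,II-1,II-2,III-1,III-2,III-3]: 188 consistent
L/I-1 ? ·: LL|Ll|ll
L/I-2 un ·: LL|Ll
L/II-1 ? I-1×I-2: LL|Ll|ll
L/II-2 aff ·: ll
L/III-1 ? II-1×II-2: Ll|ll
L/III-2 ? II-1×II-2: Ll|ll
L/III-3 ? II-1×II-2: Ll|ll
⇒ L over [I-1,I-2,II-1,II-2,III-1,III-2,III-3]: 46 consistent

III-1 ∈ {FF Ll, FF ll, Ff Ll, Ff ll, ff Ll, ff ll}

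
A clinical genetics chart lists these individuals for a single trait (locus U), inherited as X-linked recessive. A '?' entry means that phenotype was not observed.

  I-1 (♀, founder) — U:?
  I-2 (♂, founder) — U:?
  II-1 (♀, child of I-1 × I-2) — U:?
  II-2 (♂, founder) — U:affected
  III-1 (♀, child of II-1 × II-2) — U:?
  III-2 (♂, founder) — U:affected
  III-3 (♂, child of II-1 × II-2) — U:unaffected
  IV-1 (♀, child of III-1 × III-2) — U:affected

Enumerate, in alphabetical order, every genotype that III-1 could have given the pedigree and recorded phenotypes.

III-1 ∈ {X^UX^u, X^uX^u}

U/I-1 ? ·: X^UX^U|X^UX^u|X^uX^u
U/I-2 ? ·: X^UY|X^uY
U/II-1 ? I-1×I-2: X^UX^U|X^UX^u
U/II-2 aff ·: X^uY
U/III-1 ? II-1×II-2: X^UX^u|X^uX^u
U/III-2 aff ·: X^uY
U/III-3 un II-1×II-2: X^UY
U/IV-1 aff III-1×III-2: X^uX^u
⇒ U over [I-1,I-2,II-1,II-2,III-1,III-2,III-3,IV-1]: 10 consistent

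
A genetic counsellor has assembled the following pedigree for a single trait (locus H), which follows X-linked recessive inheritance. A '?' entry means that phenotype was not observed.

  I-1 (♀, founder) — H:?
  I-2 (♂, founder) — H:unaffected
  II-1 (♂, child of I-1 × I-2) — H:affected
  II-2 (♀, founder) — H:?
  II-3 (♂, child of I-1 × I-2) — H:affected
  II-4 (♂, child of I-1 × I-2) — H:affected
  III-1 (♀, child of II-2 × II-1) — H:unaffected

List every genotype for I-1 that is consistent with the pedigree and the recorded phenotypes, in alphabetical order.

H/I-1 ? ·: X^HX^h|X^hX^h
H/I-2 un ·: X^HY
H/II-1 aff I-1×I-2: X^hY
H/II-2 ? ·: X^HX^H|X^HX^h
H/II-3 aff I-1×I-2: X^hY
H/II-4 aff I-1×I-2: X^hY
H/III-1 un II-2×II-1: X^HX^h
⇒ H over [I-1,I-2,II-1,II-2,II-3,II-4,III-1]: 4 consistent

I-1 ∈ {X^HX^h, X^hX^h}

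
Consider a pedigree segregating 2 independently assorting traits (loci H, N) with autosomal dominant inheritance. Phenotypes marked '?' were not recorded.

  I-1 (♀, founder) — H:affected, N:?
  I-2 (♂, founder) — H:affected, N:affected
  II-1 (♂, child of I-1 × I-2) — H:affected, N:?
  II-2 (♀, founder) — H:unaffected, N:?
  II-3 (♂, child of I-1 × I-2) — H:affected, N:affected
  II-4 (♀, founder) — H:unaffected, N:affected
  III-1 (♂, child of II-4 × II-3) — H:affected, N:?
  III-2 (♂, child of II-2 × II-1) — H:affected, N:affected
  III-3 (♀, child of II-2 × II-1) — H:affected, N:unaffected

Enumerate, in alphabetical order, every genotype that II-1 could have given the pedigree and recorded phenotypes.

II-1 ∈ {HH Nn, HH nn, Hh Nn, Hh nn}

H/I-1 aff ·: Hh|HH
H/I-2 aff ·: Hh|HH
H/II-1 aff I-1×I-2: Hh|HH
H/II-2 un ·: hh
H/II-3 aff I-1×I-2: Hh|HH
H/II-4 un ·: hh
H/III-1 aff II-4×II-3: Hh
H/III-2 aff II-2×II-1: Hh
H/III-3 aff II-2×II-1: Hh
⇒ H over [I-1,I-2,II-1,II-2,II-3,II-4,III-1,III-2,III-3]: 13 consistent
N/I-1 ? ·: nn|Nn|NN
N/I-2 aff ·: Nn|NN
N/II-1 ? I-1×I-2: nn|Nn
N/II-2 ? ·: nn|Nn
N/II-3 aff I-1×I-2: Nn|NN
N/II-4 aff ·: Nn|NN
N/III-1 ? II-4×II-3: nn|Nn|NN
N/III-2 aff II-2×II-1: Nn|NN
N/III-3 un II-2×II-1: nn
⇒ N over [I-1,I-2,II-1,II-2,II-3,II-4,III-1,III-2,III-3]: 115 consistent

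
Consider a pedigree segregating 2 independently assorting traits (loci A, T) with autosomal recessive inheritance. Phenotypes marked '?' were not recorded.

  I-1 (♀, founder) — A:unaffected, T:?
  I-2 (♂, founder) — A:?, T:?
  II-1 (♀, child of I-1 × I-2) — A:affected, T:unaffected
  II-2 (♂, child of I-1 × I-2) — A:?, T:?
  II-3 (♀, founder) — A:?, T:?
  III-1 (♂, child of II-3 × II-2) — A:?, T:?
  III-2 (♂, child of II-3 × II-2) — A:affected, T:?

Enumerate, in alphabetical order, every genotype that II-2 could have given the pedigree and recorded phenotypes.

II-2 ∈ {Aa TT, Aa Tt, Aa tt, aa TT, aa Tt, aa tt}

A/I-1 un ·: Aa
A/I-2 ? ·: Aa|aa
A/II-1 aff I-1×I-2: aa
A/II-2 ? I-1×I-2: Aa|aa
A/II-3 ? ·: Aa|aa
A/III-1 ? II-3×II-2: AA|Aa|aa
A/III-2 aff II-3×II-2: aa
⇒ A over [I-1,I-2,II-1,II-2,II-3,III-1,III-2]: 16 consistent
T/I-1 ? ·: TT|Tt|tt
T/I-2 ? ·: TT|Tt|tt
T/II-1 un I-1×I-2: TT|Tt
T/II-2 ? I-1×I-2: TT|Tt|tt
T/II-3 ? ·: TT|Tt|tt
T/III-1 ? II-3×II-2: TT|Tt|tt
T/III-2 ? II-3×II-2: TT|Tt|tt
⇒ T over [I-1,I-2,II-1,II-2,II-3,III-1,III-2]: 236 consistent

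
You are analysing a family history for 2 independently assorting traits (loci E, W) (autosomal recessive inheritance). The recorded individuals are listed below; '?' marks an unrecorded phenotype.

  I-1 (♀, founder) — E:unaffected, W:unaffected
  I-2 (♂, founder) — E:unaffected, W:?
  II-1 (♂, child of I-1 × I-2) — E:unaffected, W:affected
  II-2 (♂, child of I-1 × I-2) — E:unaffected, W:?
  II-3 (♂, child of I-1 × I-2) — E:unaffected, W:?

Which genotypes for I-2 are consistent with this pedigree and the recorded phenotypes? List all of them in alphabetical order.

I-2 ∈ {EE Ww, EE ww, Ee Ww, Ee ww}

E/I-1 un ·: EE|Ee
E/I-2 un ·: EE|Ee
E/II-1 un I-1×I-2: EE|Ee
E/II-2 un I-1×I-2: EE|Ee
E/II-3 un I-1×I-2: EE|Ee
⇒ E over [I-1,I-2,II-1,II-2,II-3]: 25 consistent
W/I-1 un ·: Ww
W/I-2 ? ·: Ww|ww
W/II-1 aff I-1×I-2: ww
W/II-2 ? I-1×I-2: WW|Ww|ww
W/II-3 ? I-1×I-2: WW|Ww|ww
⇒ W over [I-1,I-2,II-1,II-2,II-3]: 13 consistent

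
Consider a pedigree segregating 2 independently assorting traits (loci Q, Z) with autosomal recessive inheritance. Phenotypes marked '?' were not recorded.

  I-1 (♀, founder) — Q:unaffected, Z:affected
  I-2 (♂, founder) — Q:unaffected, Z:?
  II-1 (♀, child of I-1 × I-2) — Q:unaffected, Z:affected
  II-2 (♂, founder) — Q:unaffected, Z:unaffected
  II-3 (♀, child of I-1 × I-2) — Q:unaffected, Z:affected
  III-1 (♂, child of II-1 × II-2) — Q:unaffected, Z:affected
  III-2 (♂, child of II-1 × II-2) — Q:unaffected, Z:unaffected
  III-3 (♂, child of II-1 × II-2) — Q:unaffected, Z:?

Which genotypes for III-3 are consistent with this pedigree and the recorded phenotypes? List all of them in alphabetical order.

Q/I-1 un ·: QQ|Qq
Q/I-2 un ·: QQ|Qq
Q/II-1 un I-1×I-2: QQ|Qq
Q/II-2 un ·: QQ|Qq
Q/II-3 un I-1×I-2: QQ|Qq
Q/III-1 un II-1×II-2: QQ|Qq
Q/III-2 un II-1×II-2: QQ|Qq
Q/III-3 un II-1×II-2: QQ|Qq
⇒ Q over [I-1,I-2,II-1,II-2,II-3,III-1,III-2,III-3]: 159 consistent
Z/I-1 aff ·: zz
Z/I-2 ? ·: Zz|zz
Z/II-1 aff I-1×I-2: zz
Z/II-2 un ·: Zz
Z/II-3 aff I-1×I-2: zz
Z/III-1 aff II-1×II-2: zz
Z/III-2 un II-1×II-2: Zz
Z/III-3 ? II-1×II-2: Zz|zz
⇒ Z over [I-1,I-2,II-1,II-2,II-3,III-1,III-2,III-3]: 4 consistent

III-3 ∈ {QQ Zz, QQ zz, Qq Zz, Qq zz}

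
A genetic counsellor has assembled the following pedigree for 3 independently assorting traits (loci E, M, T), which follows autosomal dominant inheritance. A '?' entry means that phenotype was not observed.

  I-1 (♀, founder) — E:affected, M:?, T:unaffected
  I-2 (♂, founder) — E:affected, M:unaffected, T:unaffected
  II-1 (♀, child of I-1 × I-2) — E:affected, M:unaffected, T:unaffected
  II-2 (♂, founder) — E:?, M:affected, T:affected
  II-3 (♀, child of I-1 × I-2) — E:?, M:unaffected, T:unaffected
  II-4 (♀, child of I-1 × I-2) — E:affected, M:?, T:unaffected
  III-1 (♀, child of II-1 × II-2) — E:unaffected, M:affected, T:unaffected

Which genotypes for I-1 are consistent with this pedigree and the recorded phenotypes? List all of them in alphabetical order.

I-1 ∈ {EE Mm tt, EE mm tt, Ee Mm tt, Ee mm tt}

E/I-1 aff ·: Ee|EE
E/I-2 aff ·: Ee|EE
E/II-1 aff I-1×I-2: Ee
E/II-2 ? ·: ee|Ee
E/II-3 ? I-1×I-2: ee|Ee|EE
E/II-4 aff I-1×I-2: Ee|EE
E/III-1 un II-1×II-2: ee
⇒ E over [I-1,I-2,II-1,II-2,II-3,II-4,III-1]: 28 consistent
M/I-1 ? ·: mm|Mm
M/I-2 un ·: mm
M/II-1 un I-1×I-2: mm
M/II-2 aff ·: Mm|MM
M/II-3 un I-1×I-2: mm
M/II-4 ? I-1×I-2: mm|Mm
M/III-1 aff II-1×II-2: Mm
⇒ M over [I-1,I-2,II-1,II-2,II-3,II-4,III-1]: 6 consistent
T/I-1 un ·: tt
T/I-2 un ·: tt
T/II-1 un I-1×I-2: tt
T/II-2 aff ·: Tt
T/II-3 un I-1×I-2: tt
T/II-4 un I-1×I-2: tt
T/III-1 un II-1×II-2: tt
⇒ T over [I-1,I-2,II-1,II-2,II-3,II-4,III-1]: 1 consistent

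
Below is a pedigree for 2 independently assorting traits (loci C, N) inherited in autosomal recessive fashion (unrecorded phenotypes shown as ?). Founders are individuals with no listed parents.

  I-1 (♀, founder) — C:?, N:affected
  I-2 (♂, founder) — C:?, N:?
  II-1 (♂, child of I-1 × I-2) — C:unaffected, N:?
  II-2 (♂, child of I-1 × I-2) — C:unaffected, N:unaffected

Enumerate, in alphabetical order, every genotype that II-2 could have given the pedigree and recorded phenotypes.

C/I-1 ? ·: CC|Cc|cc
C/I-2 ? ·: CC|Cc|cc
C/II-1 un I-1×I-2: CC|Cc
C/II-2 un I-1×I-2: CC|Cc
⇒ C over [I-1,I-2,II-1,II-2]: 17 consistent
N/I-1 aff ·: nn
N/I-2 ? ·: NN|Nn
N/II-1 ? I-1×I-2: Nn|nn
N/II-2 un I-1×I-2: Nn
⇒ N over [I-1,I-2,II-1,II-2]: 3 consistent

II-2 ∈ {CC Nn, Cc Nn}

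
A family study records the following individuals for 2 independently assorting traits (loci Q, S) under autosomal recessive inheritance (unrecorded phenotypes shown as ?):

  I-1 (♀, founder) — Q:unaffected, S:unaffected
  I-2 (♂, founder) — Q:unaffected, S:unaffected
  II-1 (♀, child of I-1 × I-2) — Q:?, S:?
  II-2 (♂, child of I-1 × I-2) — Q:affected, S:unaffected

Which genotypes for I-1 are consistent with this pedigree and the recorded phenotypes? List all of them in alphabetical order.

I-1 ∈ {Qq SS, Qq Ss}

Q/I-1 un ·: Qq
Q/I-2 un ·: Qq
Q/II-1 ? I-1×I-2: QQ|Qq|qq
Q/II-2 aff I-1×I-2: qq
⇒ Q over [I-1,I-2,II-1,II-2]: 3 consistent
S/I-1 un ·: SS|Ss
S/I-2 un ·: SS|Ss
S/II-1 ? I-1×I-2: SS|Ss|ss
S/II-2 un I-1×I-2: SS|Ss
⇒ S over [I-1,I-2,II-1,II-2]: 15 consistent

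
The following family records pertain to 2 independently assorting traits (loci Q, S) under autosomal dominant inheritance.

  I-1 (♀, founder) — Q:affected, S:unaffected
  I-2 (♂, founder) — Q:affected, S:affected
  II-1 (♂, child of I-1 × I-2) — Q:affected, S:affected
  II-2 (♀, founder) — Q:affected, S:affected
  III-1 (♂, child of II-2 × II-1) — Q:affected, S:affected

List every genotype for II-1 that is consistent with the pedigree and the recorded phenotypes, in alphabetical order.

Q/I-1 aff ·: Qq|QQ
Q/I-2 aff ·: Qq|QQ
Q/II-1 aff I-1×I-2: Qq|QQ
Q/II-2 aff ·: Qq|QQ
Q/III-1 aff II-2×II-1: Qq|QQ
⇒ Q over [I-1,I-2,II-1,II-2,III-1]: 24 consistent
S/I-1 un ·: ss
S/I-2 aff ·: Ss|SS
S/II-1 aff I-1×I-2: Ss
S/II-2 aff ·: Ss|SS
S/III-1 aff II-2×II-1: Ss|SS
⇒ S over [I-1,I-2,II-1,II-2,III-1]: 8 consistent

II-1 ∈ {QQ Ss, Qq Ss}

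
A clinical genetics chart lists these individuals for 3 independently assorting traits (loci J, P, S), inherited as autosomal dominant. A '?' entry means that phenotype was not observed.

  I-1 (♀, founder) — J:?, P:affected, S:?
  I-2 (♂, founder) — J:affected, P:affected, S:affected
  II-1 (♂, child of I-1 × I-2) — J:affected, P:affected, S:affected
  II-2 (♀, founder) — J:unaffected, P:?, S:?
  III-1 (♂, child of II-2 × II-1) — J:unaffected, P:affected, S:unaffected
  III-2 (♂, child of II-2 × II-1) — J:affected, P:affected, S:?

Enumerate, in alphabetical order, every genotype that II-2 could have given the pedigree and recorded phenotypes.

II-2 ∈ {jj PP Ss, jj PP ss, jj Pp Ss, jj Pp ss, jj pp Ss, jj pp ss}

J/I-1 ? ·: jj|Jj|JJ
J/I-2 aff ·: Jj|JJ
J/II-1 aff I-1×I-2: Jj
J/II-2 un ·: jj
J/III-1 un II-2×II-1: jj
J/III-2 aff II-2×II-1: Jj
⇒ J over [I-1,I-2,II-1,II-2,III-1,III-2]: 5 consistent
P/I-1 aff ·: Pp|PP
P/I-2 aff ·: Pp|PP
P/II-1 aff I-1×I-2: Pp|PP
P/II-2 ? ·: pp|Pp|PP
P/III-1 aff II-2×II-1: Pp|PP
P/III-2 aff II-2×II-1: Pp|PP
⇒ P over [I-1,I-2,II-1,II-2,III-1,III-2]: 51 consistent
S/I-1 ? ·: ss|Ss|SS
S/I-2 aff ·: Ss|SS
S/II-1 aff I-1×I-2: Ss
S/II-2 ? ·: ss|Ss
S/III-1 un II-2×II-1: ss
S/III-2 ? II-2×II-1: ss|Ss|SS
⇒ S over [I-1,I-2,II-1,II-2,III-1,III-2]: 25 consistent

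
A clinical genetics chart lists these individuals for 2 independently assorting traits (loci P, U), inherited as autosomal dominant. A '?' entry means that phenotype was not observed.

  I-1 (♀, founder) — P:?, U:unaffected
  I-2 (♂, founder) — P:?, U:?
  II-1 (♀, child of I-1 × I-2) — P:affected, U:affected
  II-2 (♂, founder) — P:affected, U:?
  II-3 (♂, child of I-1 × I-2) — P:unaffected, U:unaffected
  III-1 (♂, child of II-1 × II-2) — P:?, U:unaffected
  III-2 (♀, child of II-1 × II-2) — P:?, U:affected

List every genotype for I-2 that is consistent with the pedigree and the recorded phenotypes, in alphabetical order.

P/I-1 ? ·: pp|Pp
P/I-2 ? ·: pp|Pp
P/II-1 aff I-1×I-2: Pp|PP
P/II-2 aff ·: Pp|PP
P/II-3 un I-1×I-2: pp
P/III-1 ? II-1×II-2: pp|Pp|PP
P/III-2 ? II-1×II-2: pp|Pp|PP
⇒ P over [I-1,I-2,II-1,II-2,II-3,III-1,III-2]: 44 consistent
U/I-1 un ·: uu
U/I-2 ? ·: Uu
U/II-1 aff I-1×I-2: Uu
U/II-2 ? ·: uu|Uu
U/II-3 un I-1×I-2: uu
U/III-1 un II-1×II-2: uu
U/III-2 aff II-1×II-2: Uu|UU
⇒ U over [I-1,I-2,II-1,II-2,II-3,III-1,III-2]: 3 consistent

I-2 ∈ {Pp Uu, pp Uu}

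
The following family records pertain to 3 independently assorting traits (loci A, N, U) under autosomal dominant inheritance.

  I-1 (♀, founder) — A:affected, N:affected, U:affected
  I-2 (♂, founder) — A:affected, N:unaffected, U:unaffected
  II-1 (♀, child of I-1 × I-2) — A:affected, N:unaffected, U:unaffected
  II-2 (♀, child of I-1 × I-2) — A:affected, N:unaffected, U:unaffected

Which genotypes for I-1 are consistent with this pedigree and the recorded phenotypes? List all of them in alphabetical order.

A/I-1 aff ·: Aa|AA
A/I-2 aff ·: Aa|AA
A/II-1 aff I-1×I-2: Aa|AA
A/II-2 aff I-1×I-2: Aa|AA
⇒ A over [I-1,I-2,II-1,II-2]: 13 consistent
N/I-1 aff ·: Nn
N/I-2 un ·: nn
N/II-1 un I-1×I-2: nn
N/II-2 un I-1×I-2: nn
⇒ N over [I-1,I-2,II-1,II-2]: 1 consistent
U/I-1 aff ·: Uu
U/I-2 un ·: uu
U/II-1 un I-1×I-2: uu
U/II-2 un I-1×I-2: uu
⇒ U over [I-1,I-2,II-1,II-2]: 1 consistent

I-1 ∈ {AA Nn Uu, Aa Nn Uu}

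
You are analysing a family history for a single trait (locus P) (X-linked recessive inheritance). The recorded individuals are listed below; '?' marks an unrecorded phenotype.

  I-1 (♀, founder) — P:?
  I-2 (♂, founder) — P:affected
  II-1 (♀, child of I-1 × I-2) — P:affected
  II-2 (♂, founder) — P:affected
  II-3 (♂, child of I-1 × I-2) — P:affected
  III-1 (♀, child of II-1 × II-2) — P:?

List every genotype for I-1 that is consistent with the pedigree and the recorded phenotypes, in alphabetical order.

I-1 ∈ {X^PX^p, X^pX^p}

P/I-1 ? ·: X^PX^p|X^pX^p
P/I-2 aff ·: X^pY
P/II-1 aff I-1×I-2: X^pX^p
P/II-2 aff ·: X^pY
P/II-3 aff I-1×I-2: X^pY
P/III-1 ? II-1×II-2: X^pX^p
⇒ P over [I-1,I-2,II-1,II-2,II-3,III-1]: 2 consistent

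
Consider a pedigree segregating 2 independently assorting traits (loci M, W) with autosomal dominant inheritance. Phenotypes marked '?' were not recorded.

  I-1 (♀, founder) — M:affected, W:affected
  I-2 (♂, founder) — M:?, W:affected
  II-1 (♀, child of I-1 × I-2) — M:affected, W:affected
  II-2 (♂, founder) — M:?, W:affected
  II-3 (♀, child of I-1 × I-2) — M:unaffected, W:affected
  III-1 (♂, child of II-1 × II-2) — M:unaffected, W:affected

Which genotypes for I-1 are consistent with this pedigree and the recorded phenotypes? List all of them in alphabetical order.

I-1 ∈ {Mm WW, Mm Ww}

M/I-1 aff ·: Mm
M/I-2 ? ·: mm|Mm
M/II-1 aff I-1×I-2: Mm
M/II-2 ? ·: mm|Mm
M/II-3 un I-1×I-2: mm
M/III-1 un II-1×II-2: mm
⇒ M over [I-1,I-2,II-1,II-2,II-3,III-1]: 4 consistent
W/I-1 aff ·: Ww|WW
W/I-2 aff ·: Ww|WW
W/II-1 aff I-1×I-2: Ww|WW
W/II-2 aff ·: Ww|WW
W/II-3 aff I-1×I-2: Ww|WW
W/III-1 aff II-1×II-2: Ww|WW
⇒ W over [I-1,I-2,II-1,II-2,II-3,III-1]: 45 consistent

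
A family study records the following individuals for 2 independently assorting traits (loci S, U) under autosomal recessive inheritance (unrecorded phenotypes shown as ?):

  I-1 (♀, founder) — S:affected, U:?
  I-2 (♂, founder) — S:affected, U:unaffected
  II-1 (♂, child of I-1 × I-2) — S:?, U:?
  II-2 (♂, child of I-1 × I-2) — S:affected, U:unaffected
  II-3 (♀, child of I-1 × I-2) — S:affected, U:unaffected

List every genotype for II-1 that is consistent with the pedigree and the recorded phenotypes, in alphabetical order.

S/I-1 aff ·: ss
S/I-2 aff ·: ss
S/II-1 ? I-1×I-2: ss
S/II-2 aff I-1×I-2: ss
S/II-3 aff I-1×I-2: ss
⇒ S over [I-1,I-2,II-1,II-2,II-3]: 1 consistent
U/I-1 ? ·: UU|Uu|uu
U/I-2 un ·: UU|Uu
U/II-1 ? I-1×I-2: UU|Uu|uu
U/II-2 un I-1×I-2: UU|Uu
U/II-3 un I-1×I-2: UU|Uu
⇒ U over [I-1,I-2,II-1,II-2,II-3]: 32 consistent

II-1 ∈ {ss UU, ss Uu, ss uu}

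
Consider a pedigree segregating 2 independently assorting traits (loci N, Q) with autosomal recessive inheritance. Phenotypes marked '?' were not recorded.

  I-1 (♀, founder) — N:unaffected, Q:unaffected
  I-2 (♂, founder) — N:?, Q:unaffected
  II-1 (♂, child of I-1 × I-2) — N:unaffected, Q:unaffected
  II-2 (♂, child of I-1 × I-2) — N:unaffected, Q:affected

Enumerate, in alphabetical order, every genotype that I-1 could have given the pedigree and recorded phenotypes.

N/I-1 un ·: NN|Nn
N/I-2 ? ·: NN|Nn|nn
N/II-1 un I-1×I-2: NN|Nn
N/II-2 un I-1×I-2: NN|Nn
⇒ N over [I-1,I-2,II-1,II-2]: 15 consistent
Q/I-1 un ·: Qq
Q/I-2 un ·: Qq
Q/II-1 un I-1×I-2: QQ|Qq
Q/II-2 aff I-1×I-2: qq
⇒ Q over [I-1,I-2,II-1,II-2]: 2 consistent

I-1 ∈ {NN Qq, Nn Qq}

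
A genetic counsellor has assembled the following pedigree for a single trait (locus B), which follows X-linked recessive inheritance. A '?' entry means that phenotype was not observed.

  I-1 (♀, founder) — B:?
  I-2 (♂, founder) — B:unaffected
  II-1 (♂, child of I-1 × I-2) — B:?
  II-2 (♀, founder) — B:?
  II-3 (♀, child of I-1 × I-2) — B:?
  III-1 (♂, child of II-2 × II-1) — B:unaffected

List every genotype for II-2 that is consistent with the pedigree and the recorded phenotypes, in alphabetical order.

B/I-1 ? ·: X^BX^B|X^BX^b|X^bX^b
B/I-2 un ·: X^BY
B/II-1 ? I-1×I-2: X^BY|X^bY
B/II-2 ? ·: X^BX^B|X^BX^b
B/II-3 ? I-1×I-2: X^BX^B|X^BX^b
B/III-1 un II-2×II-1: X^BY
⇒ B over [I-1,I-2,II-1,II-2,II-3,III-1]: 12 consistent

II-2 ∈ {X^BX^B, X^BX^b}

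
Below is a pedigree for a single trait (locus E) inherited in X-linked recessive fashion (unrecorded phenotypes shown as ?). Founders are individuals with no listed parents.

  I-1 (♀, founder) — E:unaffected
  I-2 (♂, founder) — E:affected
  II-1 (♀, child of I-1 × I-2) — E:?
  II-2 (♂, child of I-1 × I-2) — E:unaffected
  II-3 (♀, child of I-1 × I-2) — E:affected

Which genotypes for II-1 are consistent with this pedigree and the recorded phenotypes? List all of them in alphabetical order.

E/I-1 un ·: X^EX^e
E/I-2 aff ·: X^eY
E/II-1 ? I-1×I-2: X^EX^e|X^eX^e
E/II-2 un I-1×I-2: X^EY
E/II-3 aff I-1×I-2: X^eX^e
⇒ E over [I-1,I-2,II-1,II-2,II-3]: 2 consistent

II-1 ∈ {X^EX^e, X^eX^e}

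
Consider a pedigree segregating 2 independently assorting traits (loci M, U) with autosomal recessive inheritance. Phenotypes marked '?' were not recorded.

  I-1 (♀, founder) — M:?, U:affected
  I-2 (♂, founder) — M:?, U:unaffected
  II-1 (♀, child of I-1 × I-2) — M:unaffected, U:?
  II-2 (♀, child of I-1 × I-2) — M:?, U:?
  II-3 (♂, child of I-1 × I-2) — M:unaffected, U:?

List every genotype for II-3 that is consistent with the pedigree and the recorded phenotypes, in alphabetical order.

M/I-1 ? ·: MM|Mm|mm
M/I-2 ? ·: MM|Mm|mm
M/II-1 un I-1×I-2: MM|Mm
M/II-2 ? I-1×I-2: MM|Mm|mm
M/II-3 un I-1×I-2: MM|Mm
⇒ M over [I-1,I-2,II-1,II-2,II-3]: 35 consistent
U/I-1 aff ·: uu
U/I-2 un ·: UU|Uu
U/II-1 ? I-1×I-2: Uu|uu
U/II-2 ? I-1×I-2: Uu|uu
U/II-3 ? I-1×I-2: Uu|uu
⇒ U over [I-1,I-2,II-1,II-2,II-3]: 9 consistent

II-3 ∈ {MM Uu, MM uu, Mm Uu, Mm uu}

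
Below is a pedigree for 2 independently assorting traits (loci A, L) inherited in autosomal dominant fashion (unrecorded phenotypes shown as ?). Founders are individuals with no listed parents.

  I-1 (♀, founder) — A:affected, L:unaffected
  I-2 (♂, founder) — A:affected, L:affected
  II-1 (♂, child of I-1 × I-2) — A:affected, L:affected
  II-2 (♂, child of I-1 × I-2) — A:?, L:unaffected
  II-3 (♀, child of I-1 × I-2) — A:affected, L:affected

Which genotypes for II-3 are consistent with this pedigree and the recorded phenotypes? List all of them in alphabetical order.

II-3 ∈ {AA Ll, Aa Ll}

A/I-1 aff ·: Aa|AA
A/I-2 aff ·: Aa|AA
A/II-1 aff I-1×I-2: Aa|AA
A/II-2 ? I-1×I-2: aa|Aa|AA
A/II-3 aff I-1×I-2: Aa|AA
⇒ A over [I-1,I-2,II-1,II-2,II-3]: 29 consistent
L/I-1 un ·: ll
L/I-2 aff ·: Ll
L/II-1 aff I-1×I-2: Ll
L/II-2 un I-1×I-2: ll
L/II-3 aff I-1×I-2: Ll
⇒ L over [I-1,I-2,II-1,II-2,II-3]: 1 consistent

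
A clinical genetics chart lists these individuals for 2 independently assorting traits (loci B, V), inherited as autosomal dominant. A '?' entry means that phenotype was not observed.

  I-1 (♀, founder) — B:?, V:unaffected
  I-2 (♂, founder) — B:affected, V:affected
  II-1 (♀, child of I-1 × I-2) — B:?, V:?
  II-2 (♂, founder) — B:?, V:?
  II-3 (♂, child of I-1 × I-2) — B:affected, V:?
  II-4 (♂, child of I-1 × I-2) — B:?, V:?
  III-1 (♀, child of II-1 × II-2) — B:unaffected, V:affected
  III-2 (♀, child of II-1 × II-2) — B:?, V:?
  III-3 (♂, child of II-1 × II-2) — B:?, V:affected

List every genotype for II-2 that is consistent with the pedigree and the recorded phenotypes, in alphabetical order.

B/I-1 ? ·: bb|Bb|BB
B/I-2 aff ·: Bb|BB
B/II-1 ? I-1×I-2: bb|Bb
B/II-2 ? ·: bb|Bb
B/II-3 aff I-1×I-2: Bb|BB
B/II-4 ? I-1×I-2: bb|Bb|BB
B/III-1 un II-1×II-2: bb
B/III-2 ? II-1×II-2: bb|Bb|BB
B/III-3 ? II-1×II-2: bb|Bb|BB
⇒ B over [I-1,I-2,II-1,II-2,II-3,II-4,III-1,III-2,III-3]: 261 consistent
V/I-1 un ·: vv
V/I-2 aff ·: Vv|VV
V/II-1 ? I-1×I-2: vv|Vv
V/II-2 ? ·: vv|Vv|VV
V/II-3 ? I-1×I-2: vv|Vv
V/II-4 ? I-1×I-2: vv|Vv
V/III-1 aff II-1×II-2: Vv|VV
V/III-2 ? II-1×II-2: vv|Vv|VV
V/III-3 aff II-1×II-2: Vv|VV
⇒ V over [I-1,I-2,II-1,II-2,II-3,II-4,III-1,III-2,III-3]: 122 consistent

II-2 ∈ {Bb VV, Bb Vv, Bb vv, bb VV, bb Vv, bb vv}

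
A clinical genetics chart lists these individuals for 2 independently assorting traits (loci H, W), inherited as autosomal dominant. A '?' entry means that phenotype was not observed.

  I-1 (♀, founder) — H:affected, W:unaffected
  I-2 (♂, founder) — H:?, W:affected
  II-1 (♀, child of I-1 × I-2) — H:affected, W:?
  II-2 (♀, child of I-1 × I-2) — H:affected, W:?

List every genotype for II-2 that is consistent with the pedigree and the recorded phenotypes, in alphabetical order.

II-2 ∈ {HH Ww, HH ww, Hh Ww, Hh ww}

H/I-1 aff ·: Hh|HH
H/I-2 ? ·: hh|Hh|HH
H/II-1 aff I-1×I-2: Hh|HH
H/II-2 aff I-1×I-2: Hh|HH
⇒ H over [I-1,I-2,II-1,II-2]: 15 consistent
W/I-1 un ·: ww
W/I-2 aff ·: Ww|WW
W/II-1 ? I-1×I-2: ww|Ww
W/II-2 ? I-1×I-2: ww|Ww
⇒ W over [I-1,I-2,II-1,II-2]: 5 consistent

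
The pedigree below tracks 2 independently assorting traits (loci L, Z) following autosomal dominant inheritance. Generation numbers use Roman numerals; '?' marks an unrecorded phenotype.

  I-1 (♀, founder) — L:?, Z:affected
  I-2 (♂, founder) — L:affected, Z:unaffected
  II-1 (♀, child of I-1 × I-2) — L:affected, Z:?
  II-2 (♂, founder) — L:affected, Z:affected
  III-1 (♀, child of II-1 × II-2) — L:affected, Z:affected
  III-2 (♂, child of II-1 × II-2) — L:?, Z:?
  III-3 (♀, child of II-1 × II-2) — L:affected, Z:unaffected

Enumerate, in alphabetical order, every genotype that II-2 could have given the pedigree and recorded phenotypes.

L/I-1 ? ·: ll|Ll|LL
L/I-2 aff ·: Ll|LL
L/II-1 aff I-1×I-2: Ll|LL
L/II-2 aff ·: Ll|LL
L/III-1 aff II-1×II-2: Ll|LL
L/III-2 ? II-1×II-2: ll|Ll|LL
L/III-3 aff II-1×II-2: Ll|LL
⇒ L over [I-1,I-2,II-1,II-2,III-1,III-2,III-3]: 136 consistent
Z/I-1 aff ·: Zz|ZZ
Z/I-2 un ·: zz
Z/II-1 ? I-1×I-2: zz|Zz
Z/II-2 aff ·: Zz
Z/III-1 aff II-1×II-2: Zz|ZZ
Z/III-2 ? II-1×II-2: zz|Zz|ZZ
Z/III-3 un II-1×II-2: zz
⇒ Z over [I-1,I-2,II-1,II-2,III-1,III-2,III-3]: 14 consistent

II-2 ∈ {LL Zz, Ll Zz}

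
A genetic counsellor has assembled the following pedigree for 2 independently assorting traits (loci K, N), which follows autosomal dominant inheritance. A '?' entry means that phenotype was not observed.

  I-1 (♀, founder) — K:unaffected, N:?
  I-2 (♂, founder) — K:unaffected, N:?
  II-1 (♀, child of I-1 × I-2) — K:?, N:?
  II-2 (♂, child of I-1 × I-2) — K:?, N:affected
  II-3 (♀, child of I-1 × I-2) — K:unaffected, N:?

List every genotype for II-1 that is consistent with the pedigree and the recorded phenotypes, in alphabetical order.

II-1 ∈ {kk NN, kk Nn, kk nn}

K/I-1 un ·: kk
K/I-2 un ·: kk
K/II-1 ? I-1×I-2: kk
K/II-2 ? I-1×I-2: kk
K/II-3 un I-1×I-2: kk
⇒ K over [I-1,I-2,II-1,II-2,II-3]: 1 consistent
N/I-1 ? ·: nn|Nn|NN
N/I-2 ? ·: nn|Nn|NN
N/II-1 ? I-1×I-2: nn|Nn|NN
N/II-2 aff I-1×I-2: Nn|NN
N/II-3 ? I-1×I-2: nn|Nn|NN
⇒ N over [I-1,I-2,II-1,II-2,II-3]: 45 consistent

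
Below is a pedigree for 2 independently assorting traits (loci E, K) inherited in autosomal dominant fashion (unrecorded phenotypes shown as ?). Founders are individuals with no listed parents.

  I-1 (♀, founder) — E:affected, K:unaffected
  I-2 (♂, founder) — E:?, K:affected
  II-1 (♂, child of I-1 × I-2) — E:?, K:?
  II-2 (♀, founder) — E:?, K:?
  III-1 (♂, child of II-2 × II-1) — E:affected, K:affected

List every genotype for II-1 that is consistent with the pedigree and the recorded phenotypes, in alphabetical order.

II-1 ∈ {EE Kk, EE kk, Ee Kk, Ee kk, ee Kk, ee kk}

E/I-1 aff ·: Ee|EE
E/I-2 ? ·: ee|Ee|EE
E/II-1 ? I-1×I-2: ee|Ee|EE
E/II-2 ? ·: ee|Ee|EE
E/III-1 aff II-2×II-1: Ee|EE
⇒ E over [I-1,I-2,II-1,II-2,III-1]: 45 consistent
K/I-1 un ·: kk
K/I-2 aff ·: Kk|KK
K/II-1 ? I-1×I-2: kk|Kk
K/II-2 ? ·: kk|Kk|KK
K/III-1 aff II-2×II-1: Kk|KK
⇒ K over [I-1,I-2,II-1,II-2,III-1]: 12 consistent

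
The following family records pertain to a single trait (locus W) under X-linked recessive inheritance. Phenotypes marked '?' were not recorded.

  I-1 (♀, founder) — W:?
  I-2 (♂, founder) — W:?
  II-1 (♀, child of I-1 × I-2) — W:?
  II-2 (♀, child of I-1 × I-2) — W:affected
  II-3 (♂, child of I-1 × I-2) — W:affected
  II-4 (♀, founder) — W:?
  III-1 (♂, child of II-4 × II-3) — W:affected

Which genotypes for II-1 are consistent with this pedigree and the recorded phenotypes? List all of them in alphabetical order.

W/I-1 ? ·: X^WX^w|X^wX^w
W/I-2 ? ·: X^wY
W/II-1 ? I-1×I-2: X^WX^w|X^wX^w
W/II-2 aff I-1×I-2: X^wX^w
W/II-3 aff I-1×I-2: X^wY
W/II-4 ? ·: X^WX^w|X^wX^w
W/III-1 aff II-4×II-3: X^wY
⇒ W over [I-1,I-2,II-1,II-2,II-3,II-4,III-1]: 6 consistent

II-1 ∈ {X^WX^w, X^wX^w}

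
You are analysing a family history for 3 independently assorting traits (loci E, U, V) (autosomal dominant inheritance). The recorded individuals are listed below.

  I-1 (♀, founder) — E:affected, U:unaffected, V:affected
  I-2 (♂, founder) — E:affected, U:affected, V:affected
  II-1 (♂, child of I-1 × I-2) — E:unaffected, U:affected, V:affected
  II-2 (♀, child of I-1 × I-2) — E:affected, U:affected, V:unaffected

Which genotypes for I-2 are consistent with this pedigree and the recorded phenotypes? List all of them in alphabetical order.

E/I-1 aff ·: Ee
E/I-2 aff ·: Ee
E/II-1 un I-1×I-2: ee
E/II-2 aff I-1×I-2: Ee|EE
⇒ E over [I-1,I-2,II-1,II-2]: 2 consistent
U/I-1 un ·: uu
U/I-2 aff ·: Uu|UU
U/II-1 aff I-1×I-2: Uu
U/II-2 aff I-1×I-2: Uu
⇒ U over [I-1,I-2,II-1,II-2]: 2 consistent
V/I-1 aff ·: Vv
V/I-2 aff ·: Vv
V/II-1 aff I-1×I-2: Vv|VV
V/II-2 un I-1×I-2: vv
⇒ V over [I-1,I-2,II-1,II-2]: 2 consistent

I-2 ∈ {Ee UU Vv, Ee Uu Vv}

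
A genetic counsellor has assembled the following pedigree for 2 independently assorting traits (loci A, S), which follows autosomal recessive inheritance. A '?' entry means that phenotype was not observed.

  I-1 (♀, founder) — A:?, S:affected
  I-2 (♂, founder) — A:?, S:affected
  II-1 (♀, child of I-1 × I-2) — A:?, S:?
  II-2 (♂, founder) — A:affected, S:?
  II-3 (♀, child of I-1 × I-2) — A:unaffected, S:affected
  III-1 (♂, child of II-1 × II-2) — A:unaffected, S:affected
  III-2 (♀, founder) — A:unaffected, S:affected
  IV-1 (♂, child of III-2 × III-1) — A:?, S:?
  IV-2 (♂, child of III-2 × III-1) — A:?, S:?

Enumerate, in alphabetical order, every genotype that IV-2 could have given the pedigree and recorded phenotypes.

A/I-1 ? ·: AA|Aa|aa
A/I-2 ? ·: AA|Aa|aa
A/II-1 ? I-1×I-2: AA|Aa
A/II-2 aff ·: aa
A/II-3 un I-1×I-2: AA|Aa
A/III-1 un II-1×II-2: Aa
A/III-2 un ·: AA|Aa
A/IV-1 ? III-2×III-1: AA|Aa|aa
A/IV-2 ? III-2×III-1: AA|Aa|aa
⇒ A over [I-1,I-2,II-1,II-2,II-3,III-1,III-2,IV-1,IV-2]: 221 consistent
S/I-1 aff ·: ss
S/I-2 aff ·: ss
S/II-1 ? I-1×I-2: ss
S/II-2 ? ·: Ss|ss
S/II-3 aff I-1×I-2: ss
S/III-1 aff II-1×II-2: ss
S/III-2 aff ·: ss
S/IV-1 ? III-2×III-1: ss
S/IV-2 ? III-2×III-1: ss
⇒ S over [I-1,I-2,II-1,II-2,II-3,III-1,III-2,IV-1,IV-2]: 2 consistent

IV-2 ∈ {AA ss, Aa ss, aa ss}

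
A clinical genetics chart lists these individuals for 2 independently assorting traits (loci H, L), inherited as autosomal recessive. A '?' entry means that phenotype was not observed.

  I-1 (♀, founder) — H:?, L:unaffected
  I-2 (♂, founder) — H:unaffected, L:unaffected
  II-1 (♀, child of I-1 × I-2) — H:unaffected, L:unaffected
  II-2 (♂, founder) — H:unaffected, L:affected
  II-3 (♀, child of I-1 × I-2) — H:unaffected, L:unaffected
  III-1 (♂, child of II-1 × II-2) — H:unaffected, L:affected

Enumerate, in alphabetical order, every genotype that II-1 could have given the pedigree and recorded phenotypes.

H/I-1 ? ·: HH|Hh|hh
H/I-2 un ·: HH|Hh
H/II-1 un I-1×I-2: HH|Hh
H/II-2 un ·: HH|Hh
H/II-3 un I-1×I-2: HH|Hh
H/III-1 un II-1×II-2: HH|Hh
⇒ H over [I-1,I-2,II-1,II-2,II-3,III-1]: 53 consistent
L/I-1 un ·: LL|Ll
L/I-2 un ·: LL|Ll
L/II-1 un I-1×I-2: Ll
L/II-2 aff ·: ll
L/II-3 un I-1×I-2: LL|Ll
L/III-1 aff II-1×II-2: ll
⇒ L over [I-1,I-2,II-1,II-2,II-3,III-1]: 6 consistent

II-1 ∈ {HH Ll, Hh Ll}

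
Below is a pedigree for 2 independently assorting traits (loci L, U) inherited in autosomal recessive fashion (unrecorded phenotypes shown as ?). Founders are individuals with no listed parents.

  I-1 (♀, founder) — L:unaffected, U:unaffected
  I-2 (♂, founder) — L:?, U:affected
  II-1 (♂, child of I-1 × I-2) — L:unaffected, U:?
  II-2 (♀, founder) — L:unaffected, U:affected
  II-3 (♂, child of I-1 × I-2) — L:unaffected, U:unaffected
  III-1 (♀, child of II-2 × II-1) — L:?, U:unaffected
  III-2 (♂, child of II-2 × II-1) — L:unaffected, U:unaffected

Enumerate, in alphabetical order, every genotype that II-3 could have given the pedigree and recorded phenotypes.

II-3 ∈ {LL Uu, Ll Uu}

L/I-1 un ·: LL|Ll
L/I-2 ? ·: LL|Ll|ll
L/II-1 un I-1×I-2: LL|Ll
L/II-2 un ·: LL|Ll
L/II-3 un I-1×I-2: LL|Ll
L/III-1 ? II-2×II-1: LL|Ll|ll
L/III-2 un II-2×II-1: LL|Ll
⇒ L over [I-1,I-2,II-1,II-2,II-3,III-1,III-2]: 115 consistent
U/I-1 un ·: UU|Uu
U/I-2 aff ·: uu
U/II-1 ? I-1×I-2: Uu
U/II-2 aff ·: uu
U/II-3 un I-1×I-2: Uu
U/III-1 un II-2×II-1: Uu
U/III-2 un II-2×II-1: Uu
⇒ U over [I-1,I-2,II-1,II-2,II-3,III-1,III-2]: 2 consistent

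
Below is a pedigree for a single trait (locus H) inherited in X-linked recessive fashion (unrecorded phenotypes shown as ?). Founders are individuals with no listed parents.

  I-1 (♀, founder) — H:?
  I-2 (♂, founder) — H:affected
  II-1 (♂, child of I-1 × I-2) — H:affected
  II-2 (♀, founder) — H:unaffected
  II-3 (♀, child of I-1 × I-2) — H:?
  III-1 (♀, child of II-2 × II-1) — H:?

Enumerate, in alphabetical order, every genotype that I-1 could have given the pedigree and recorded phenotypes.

I-1 ∈ {X^HX^h, X^hX^h}

H/I-1 ? ·: X^HX^h|X^hX^h
H/I-2 aff ·: X^hY
H/II-1 aff I-1×I-2: X^hY
H/II-2 un ·: X^HX^H|X^HX^h
H/II-3 ? I-1×I-2: X^HX^h|X^hX^h
H/III-1 ? II-2×II-1: X^HX^h|X^hX^h
⇒ H over [I-1,I-2,II-1,II-2,II-3,III-1]: 9 consistent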